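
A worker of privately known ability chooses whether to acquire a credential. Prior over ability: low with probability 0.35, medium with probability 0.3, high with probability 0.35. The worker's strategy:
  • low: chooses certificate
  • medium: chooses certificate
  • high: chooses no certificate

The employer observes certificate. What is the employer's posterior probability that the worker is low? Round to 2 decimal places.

Apply Bayes' rule using the sender's strategy as the likelihood.
P(certificate) = 0.35·1 + 0.3·1 + 0.35·0 = 0.65
P(low | certificate) = (0.35·1) / 0.65 = 0.35 / 0.65 = 0.538462

0.54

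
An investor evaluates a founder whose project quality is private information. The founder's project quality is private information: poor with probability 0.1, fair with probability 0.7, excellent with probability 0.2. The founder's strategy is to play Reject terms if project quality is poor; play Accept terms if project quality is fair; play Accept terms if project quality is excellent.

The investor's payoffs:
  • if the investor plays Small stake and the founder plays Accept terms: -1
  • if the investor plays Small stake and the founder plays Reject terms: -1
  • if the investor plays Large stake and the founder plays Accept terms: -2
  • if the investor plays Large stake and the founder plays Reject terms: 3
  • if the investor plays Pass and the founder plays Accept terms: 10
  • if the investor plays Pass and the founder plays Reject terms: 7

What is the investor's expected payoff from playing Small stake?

E[Small stake] = 0.1·(-1) + 0.7·(-1) + 0.2·(-1) = (-0.1) + (-0.7) + (-0.2) = -1

-1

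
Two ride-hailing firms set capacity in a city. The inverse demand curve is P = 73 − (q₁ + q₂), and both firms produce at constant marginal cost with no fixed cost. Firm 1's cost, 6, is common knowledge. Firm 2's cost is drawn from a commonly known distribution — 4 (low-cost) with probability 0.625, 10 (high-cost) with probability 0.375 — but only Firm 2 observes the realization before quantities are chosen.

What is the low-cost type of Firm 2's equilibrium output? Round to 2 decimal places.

Type-c best response for Firm 2: q₂(c) = (73 − c)/2 − q₁/2.
Firm 1 maximizes expected profit; its first-order condition is 73 − 2q₁ − E[q₂] − 6 = 0.
Substituting E[q₂] and solving: E[c₂] = 6.25, so q₁ = (73 − 2·6 + 6.25)/3 = 22.4167.
q₂(low-cost) = (73 − 4 − 22.4167)/2 = 23.2917.

23.29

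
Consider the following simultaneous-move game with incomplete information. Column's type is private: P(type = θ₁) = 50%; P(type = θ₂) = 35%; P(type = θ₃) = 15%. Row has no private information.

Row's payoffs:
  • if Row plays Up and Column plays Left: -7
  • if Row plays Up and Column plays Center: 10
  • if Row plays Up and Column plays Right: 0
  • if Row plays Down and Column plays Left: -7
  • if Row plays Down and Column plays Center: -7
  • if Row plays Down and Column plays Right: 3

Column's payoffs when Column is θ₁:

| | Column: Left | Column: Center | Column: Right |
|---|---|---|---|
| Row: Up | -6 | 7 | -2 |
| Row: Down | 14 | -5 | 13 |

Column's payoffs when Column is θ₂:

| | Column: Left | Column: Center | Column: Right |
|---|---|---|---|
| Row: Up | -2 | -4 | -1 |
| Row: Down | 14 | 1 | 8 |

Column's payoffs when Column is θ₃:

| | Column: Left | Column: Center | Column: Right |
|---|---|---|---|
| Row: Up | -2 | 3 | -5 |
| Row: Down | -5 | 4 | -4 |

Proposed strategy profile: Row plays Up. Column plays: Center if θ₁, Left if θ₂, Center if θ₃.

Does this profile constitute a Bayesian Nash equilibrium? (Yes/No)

No

Row plays Up: E[Up] = 0.5·(10) + 0.35·(-7) + 0.15·(10) = 4.05; E[Down] = -7. Best-responding. ✓
Column (type θ₁), facing Up: Left gives -6, Center gives 7, Right gives -2. Proposed Center is best. ✓
Column (type θ₂), facing Up: Left gives -2, Center gives -4, Right gives -1. Proposed Left is not best — profitable deviation exists. ✗
Column (type θ₃), facing Up: Left gives -2, Center gives 3, Right gives -5. Proposed Center is best. ✓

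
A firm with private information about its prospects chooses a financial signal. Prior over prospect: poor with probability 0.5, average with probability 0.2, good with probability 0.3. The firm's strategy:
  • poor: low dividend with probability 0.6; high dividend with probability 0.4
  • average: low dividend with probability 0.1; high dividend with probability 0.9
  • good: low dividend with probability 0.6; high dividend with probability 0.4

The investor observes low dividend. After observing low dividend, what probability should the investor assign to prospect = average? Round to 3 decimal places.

0.040

Apply Bayes' rule using the sender's strategy as the likelihood.
P(low dividend) = 0.5·0.6 + 0.2·0.1 + 0.3·0.6 = 0.5
P(average | low dividend) = (0.2·0.1) / 0.5 = 0.02 / 0.5 = 0.04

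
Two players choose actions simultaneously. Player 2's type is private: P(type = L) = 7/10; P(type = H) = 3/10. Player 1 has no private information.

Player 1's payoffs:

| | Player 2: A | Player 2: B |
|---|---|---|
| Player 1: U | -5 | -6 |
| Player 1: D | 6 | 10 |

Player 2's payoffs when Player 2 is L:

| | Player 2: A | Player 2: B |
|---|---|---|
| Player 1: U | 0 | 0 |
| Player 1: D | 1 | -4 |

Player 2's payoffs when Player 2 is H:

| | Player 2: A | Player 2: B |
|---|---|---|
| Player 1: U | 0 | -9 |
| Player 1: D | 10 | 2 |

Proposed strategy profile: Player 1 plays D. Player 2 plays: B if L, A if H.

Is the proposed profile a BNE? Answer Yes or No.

No

Player 1 plays D: E[D] = 7/10·(10) + 3/10·(6) = 44/5; E[U] = -57/10. Best-responding. ✓
Player 2 (type L), facing D: A gives 1, B gives -4. Proposed B is not best — profitable deviation exists. ✗
Player 2 (type H), facing D: A gives 10, B gives 2. Proposed A is best. ✓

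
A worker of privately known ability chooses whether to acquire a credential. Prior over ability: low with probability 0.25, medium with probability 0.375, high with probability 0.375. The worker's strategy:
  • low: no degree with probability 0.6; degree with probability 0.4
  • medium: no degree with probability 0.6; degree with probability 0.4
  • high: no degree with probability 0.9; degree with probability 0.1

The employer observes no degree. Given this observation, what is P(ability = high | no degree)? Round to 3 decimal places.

0.474

P(no degree) = 0.25·0.6 + 0.375·0.6 + 0.375·0.9 = 0.7125
P(high | no degree) = (0.375·0.9) / 0.7125 = 0.3375 / 0.7125 = 0.473684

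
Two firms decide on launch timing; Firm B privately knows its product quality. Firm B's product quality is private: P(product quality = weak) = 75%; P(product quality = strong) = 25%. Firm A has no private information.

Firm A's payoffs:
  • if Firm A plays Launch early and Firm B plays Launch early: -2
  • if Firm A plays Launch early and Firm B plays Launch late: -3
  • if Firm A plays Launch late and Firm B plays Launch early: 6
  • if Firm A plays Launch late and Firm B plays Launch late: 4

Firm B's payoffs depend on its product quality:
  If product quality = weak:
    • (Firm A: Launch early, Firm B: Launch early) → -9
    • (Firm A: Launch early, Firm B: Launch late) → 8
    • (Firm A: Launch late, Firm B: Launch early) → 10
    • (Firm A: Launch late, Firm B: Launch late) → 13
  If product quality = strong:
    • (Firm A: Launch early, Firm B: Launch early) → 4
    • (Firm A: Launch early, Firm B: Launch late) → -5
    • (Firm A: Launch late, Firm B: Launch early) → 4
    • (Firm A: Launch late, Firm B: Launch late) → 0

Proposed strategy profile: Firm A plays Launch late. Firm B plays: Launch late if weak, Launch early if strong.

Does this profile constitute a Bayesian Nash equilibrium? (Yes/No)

A profile is a BNE iff every type of every player is best-responding given beliefs about the other side.
Firm A plays Launch late: E[Launch late] = 0.75·(4) + 0.25·(6) = 4.5; E[Launch early] = -2.75. Best-responding. ✓
Firm B (product quality weak), facing Launch late: Launch early gives 10, Launch late gives 13. Proposed Launch late is best. ✓
Firm B (product quality strong), facing Launch late: Launch early gives 4, Launch late gives 0. Proposed Launch early is best. ✓

Yes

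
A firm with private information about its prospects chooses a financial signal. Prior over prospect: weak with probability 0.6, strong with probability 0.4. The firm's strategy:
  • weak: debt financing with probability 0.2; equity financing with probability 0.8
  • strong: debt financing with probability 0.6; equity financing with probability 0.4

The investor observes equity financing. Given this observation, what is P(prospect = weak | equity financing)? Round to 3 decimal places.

P(equity financing) = 0.6·0.8 + 0.4·0.4 = 0.64
P(weak | equity financing) = (0.6·0.8) / 0.64 = 0.48 / 0.64 = 0.75

0.750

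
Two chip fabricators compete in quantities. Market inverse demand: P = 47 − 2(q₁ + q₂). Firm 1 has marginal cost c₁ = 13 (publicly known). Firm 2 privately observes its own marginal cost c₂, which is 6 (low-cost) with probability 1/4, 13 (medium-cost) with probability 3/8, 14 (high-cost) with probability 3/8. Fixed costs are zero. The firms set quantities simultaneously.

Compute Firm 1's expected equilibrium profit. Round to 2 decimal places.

Each type of Firm 2 best-responds to q₁; Firm 1 best-responds to the expected q₂ over Firm 2's types.
Firm 2 with cost c maximizes (47 − 2(q₁+q₂) − c)·q₂, giving q₂(c) = (47 − c − 2q₁)/4.
E[c₂] = 1/4·6 + 3/8·13 + 3/8·14 = 11.625
Firm 1's FOC against E[q₂] yields q₁ = (47 − 2·13 + E[c₂])/6 = (47 − 26 + 11.625)/6 = 5.4375.
E[P] = 47 − 2·(q₁ + E[q₂]) = 23.875; Firm 1's expected profit = (E[P] − 13)·q₁ = (23.875 − 13)·5.4375 = 59.1328.

59.13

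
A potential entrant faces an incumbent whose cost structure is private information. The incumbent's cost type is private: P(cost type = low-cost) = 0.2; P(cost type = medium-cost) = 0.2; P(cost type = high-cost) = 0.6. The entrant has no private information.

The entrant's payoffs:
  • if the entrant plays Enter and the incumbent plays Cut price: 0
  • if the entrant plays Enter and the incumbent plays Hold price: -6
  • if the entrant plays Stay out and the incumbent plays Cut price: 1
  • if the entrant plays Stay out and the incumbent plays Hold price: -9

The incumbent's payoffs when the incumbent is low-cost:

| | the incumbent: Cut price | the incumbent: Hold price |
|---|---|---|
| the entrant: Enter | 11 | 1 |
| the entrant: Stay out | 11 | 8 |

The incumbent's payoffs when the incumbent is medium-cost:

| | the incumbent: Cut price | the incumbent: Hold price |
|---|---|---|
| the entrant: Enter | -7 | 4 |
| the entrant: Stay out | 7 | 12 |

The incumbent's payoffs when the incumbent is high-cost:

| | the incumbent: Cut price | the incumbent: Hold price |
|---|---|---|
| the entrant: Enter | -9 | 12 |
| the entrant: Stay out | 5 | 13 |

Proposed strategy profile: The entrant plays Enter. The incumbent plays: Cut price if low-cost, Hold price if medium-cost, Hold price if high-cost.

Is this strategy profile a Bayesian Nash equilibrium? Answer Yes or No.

The entrant plays Enter: E[Enter] = 0.2·(0) + 0.2·(-6) + 0.6·(-6) = -4.8; E[Stay out] = -7. Best-responding. ✓
The incumbent (cost type low-cost), facing Enter: Cut price gives 11, Hold price gives 1. Proposed Cut price is best. ✓
The incumbent (cost type medium-cost), facing Enter: Cut price gives -7, Hold price gives 4. Proposed Hold price is best. ✓
The incumbent (cost type high-cost), facing Enter: Cut price gives -9, Hold price gives 12. Proposed Hold price is best. ✓

Yes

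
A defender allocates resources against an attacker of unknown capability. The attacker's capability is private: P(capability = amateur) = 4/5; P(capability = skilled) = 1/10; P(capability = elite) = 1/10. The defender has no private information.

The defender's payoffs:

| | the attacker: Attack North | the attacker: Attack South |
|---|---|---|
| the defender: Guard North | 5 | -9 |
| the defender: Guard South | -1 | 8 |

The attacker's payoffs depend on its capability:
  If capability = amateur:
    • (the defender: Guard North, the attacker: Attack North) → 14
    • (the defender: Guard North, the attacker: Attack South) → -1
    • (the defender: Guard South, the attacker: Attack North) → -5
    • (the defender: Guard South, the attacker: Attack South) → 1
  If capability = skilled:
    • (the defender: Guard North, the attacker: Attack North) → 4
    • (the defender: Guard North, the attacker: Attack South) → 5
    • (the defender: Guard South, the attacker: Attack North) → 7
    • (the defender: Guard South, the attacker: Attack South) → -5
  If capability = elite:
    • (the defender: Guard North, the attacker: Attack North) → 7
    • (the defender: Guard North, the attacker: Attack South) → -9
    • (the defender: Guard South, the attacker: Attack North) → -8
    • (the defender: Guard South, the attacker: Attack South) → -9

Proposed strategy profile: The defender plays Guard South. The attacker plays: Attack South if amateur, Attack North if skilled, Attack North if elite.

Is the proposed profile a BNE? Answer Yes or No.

A profile is a BNE iff every type of every player is best-responding given beliefs about the other side.
The defender plays Guard South: E[Guard South] = 4/5·(8) + 1/10·(-1) + 1/10·(-1) = 31/5; E[Guard North] = -31/5. Best-responding. ✓
The attacker (capability amateur), facing Guard South: Attack North gives -5, Attack South gives 1. Proposed Attack South is best. ✓
The attacker (capability skilled), facing Guard South: Attack North gives 7, Attack South gives -5. Proposed Attack North is best. ✓
The attacker (capability elite), facing Guard South: Attack North gives -8, Attack South gives -9. Proposed Attack North is best. ✓

Yes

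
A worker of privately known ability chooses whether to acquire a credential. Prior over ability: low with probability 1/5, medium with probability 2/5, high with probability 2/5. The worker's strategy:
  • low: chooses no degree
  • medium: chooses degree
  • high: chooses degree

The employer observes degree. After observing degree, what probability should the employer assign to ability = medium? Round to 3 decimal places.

0.500

Apply Bayes' rule using the sender's strategy as the likelihood.
P(degree) = (1/5)·0 + (2/5)·1 + (2/5)·1 = 4/5
P(medium | degree) = ((2/5)·1) / (4/5) = (2/5) / (4/5) = 1/2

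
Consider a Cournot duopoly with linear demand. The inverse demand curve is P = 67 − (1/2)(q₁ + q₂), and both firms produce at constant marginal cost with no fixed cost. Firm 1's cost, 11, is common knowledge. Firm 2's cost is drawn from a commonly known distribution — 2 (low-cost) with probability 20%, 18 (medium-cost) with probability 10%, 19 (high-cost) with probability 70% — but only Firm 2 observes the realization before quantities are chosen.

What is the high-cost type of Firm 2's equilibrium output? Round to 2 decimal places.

Each type of Firm 2 best-responds to q₁; Firm 1 best-responds to the expected q₂ over Firm 2's types.
Firm 2 with cost c maximizes (67 − (1/2)(q₁+q₂) − c)·q₂, giving q₂(c) = (67 − c − (1/2)q₁).
E[c₂] = 0.2·2 + 0.1·18 + 0.7·19 = 15.5
Firm 1's FOC against E[q₂] yields q₁ = (67 − 2·11 + E[c₂])/(3/2) = (67 − 22 + 15.5)/(3/2) = 40.3333.
q₂(high-cost) = (67 − 19 − (1/2)·40.3333) = 27.8333.

27.83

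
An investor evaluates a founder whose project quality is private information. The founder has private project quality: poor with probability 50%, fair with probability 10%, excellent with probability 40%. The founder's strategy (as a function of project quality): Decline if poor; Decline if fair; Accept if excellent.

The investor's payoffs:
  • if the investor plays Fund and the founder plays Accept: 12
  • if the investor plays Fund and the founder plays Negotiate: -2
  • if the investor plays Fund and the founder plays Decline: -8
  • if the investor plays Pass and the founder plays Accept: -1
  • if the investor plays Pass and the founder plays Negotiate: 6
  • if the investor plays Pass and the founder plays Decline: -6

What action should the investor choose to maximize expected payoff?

E[Fund] = 0.5·(-8) + 0.1·(-8) + 0.4·(12) = 0
E[Pass] = 0.5·(-6) + 0.1·(-6) + 0.4·(-1) = -4
Best response: Fund (0 is the largest).

Fund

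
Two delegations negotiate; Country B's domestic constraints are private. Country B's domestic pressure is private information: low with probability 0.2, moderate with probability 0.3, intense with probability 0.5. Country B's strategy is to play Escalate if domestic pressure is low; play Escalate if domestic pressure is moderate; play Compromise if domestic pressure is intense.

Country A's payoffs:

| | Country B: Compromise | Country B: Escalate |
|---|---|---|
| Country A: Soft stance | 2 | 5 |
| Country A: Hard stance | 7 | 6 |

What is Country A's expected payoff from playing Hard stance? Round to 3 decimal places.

E[Hard stance] = 0.2·6 + 0.3·6 + 0.5·7 = 1.2 + 1.8 + 3.5 = 6.5

6.500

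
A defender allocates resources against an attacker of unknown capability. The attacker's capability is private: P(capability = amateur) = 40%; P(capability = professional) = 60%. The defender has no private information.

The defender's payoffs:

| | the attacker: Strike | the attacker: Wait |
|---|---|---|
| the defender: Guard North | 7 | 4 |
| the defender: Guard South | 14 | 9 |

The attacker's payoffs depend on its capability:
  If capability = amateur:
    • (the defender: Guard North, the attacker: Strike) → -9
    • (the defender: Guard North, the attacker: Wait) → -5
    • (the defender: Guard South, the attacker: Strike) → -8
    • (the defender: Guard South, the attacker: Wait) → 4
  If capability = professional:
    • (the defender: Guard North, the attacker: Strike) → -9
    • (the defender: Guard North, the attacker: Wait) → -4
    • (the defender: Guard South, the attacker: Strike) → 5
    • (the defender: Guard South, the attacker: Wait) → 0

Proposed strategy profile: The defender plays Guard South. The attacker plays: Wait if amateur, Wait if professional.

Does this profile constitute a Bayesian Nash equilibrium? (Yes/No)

The defender plays Guard South: E[Guard South] = 0.4·(9) + 0.6·(9) = 9; E[Guard North] = 4. Best-responding. ✓
The attacker (capability amateur), facing Guard South: Strike gives -8, Wait gives 4. Proposed Wait is best. ✓
The attacker (capability professional), facing Guard South: Strike gives 5, Wait gives 0. Proposed Wait is not best — profitable deviation exists. ✗

No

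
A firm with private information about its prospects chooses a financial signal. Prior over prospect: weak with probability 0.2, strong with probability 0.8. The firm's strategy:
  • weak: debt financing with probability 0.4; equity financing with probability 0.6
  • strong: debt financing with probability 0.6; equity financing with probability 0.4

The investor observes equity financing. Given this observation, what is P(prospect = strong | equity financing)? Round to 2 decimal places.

0.73

Apply Bayes' rule using the sender's strategy as the likelihood.
P(equity financing) = 0.2·0.6 + 0.8·0.4 = 0.44
P(strong | equity financing) = (0.8·0.4) / 0.44 = 0.32 / 0.44 = 0.727273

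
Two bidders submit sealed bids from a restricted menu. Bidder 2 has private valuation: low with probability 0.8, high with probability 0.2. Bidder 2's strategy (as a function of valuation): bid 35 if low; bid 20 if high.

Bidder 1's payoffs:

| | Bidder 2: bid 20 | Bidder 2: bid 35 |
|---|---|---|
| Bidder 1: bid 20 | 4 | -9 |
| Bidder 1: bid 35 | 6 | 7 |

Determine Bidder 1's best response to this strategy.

bid 35

E[bid 20] = 0.8·(-9) + 0.2·(4) = -6.4
E[bid 35] = 0.8·(7) + 0.2·(6) = 6.8
Best response: bid 35 (6.8 is the largest).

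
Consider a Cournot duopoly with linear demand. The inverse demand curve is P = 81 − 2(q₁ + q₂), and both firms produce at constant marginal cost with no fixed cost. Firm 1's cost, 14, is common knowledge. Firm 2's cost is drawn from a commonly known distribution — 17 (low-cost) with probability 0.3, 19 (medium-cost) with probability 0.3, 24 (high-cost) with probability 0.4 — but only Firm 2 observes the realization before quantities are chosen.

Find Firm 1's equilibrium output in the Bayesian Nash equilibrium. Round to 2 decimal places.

12.23

Type-c best response for Firm 2: q₂(c) = (81 − c)/4 − q₁/2.
Firm 1 maximizes expected profit; its first-order condition is 81 − 4q₁ − 2E[q₂] − 14 = 0.
Substituting E[q₂] and solving: E[c₂] = 20.4, so q₁ = (81 − 2·14 + 20.4)/6 = 12.2333.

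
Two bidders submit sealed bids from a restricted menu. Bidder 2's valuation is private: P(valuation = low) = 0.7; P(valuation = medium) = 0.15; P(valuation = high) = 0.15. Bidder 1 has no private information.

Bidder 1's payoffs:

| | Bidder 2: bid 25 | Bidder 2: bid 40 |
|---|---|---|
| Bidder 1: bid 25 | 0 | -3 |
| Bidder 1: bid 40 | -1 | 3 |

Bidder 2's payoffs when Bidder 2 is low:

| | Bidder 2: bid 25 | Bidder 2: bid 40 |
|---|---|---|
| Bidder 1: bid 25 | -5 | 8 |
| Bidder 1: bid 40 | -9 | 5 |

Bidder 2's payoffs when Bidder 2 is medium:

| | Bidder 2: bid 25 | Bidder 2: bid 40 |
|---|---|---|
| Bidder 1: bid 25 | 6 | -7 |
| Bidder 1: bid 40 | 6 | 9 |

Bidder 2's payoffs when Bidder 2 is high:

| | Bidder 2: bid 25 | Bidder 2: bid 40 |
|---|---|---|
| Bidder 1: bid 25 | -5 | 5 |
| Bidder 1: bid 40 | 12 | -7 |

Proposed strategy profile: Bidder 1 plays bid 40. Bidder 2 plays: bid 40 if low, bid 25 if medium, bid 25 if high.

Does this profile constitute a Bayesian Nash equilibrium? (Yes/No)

A profile is a BNE iff every type of every player is best-responding given beliefs about the other side.
Bidder 1 plays bid 40: E[bid 40] = 0.7·(3) + 0.15·(-1) + 0.15·(-1) = 1.8; E[bid 25] = -2.1. Best-responding. ✓
Bidder 2 (valuation low), facing bid 40: bid 25 gives -9, bid 40 gives 5. Proposed bid 40 is best. ✓
Bidder 2 (valuation medium), facing bid 40: bid 25 gives 6, bid 40 gives 9. Proposed bid 25 is not best — profitable deviation exists. ✗
Bidder 2 (valuation high), facing bid 40: bid 25 gives 12, bid 40 gives -7. Proposed bid 25 is best. ✓

No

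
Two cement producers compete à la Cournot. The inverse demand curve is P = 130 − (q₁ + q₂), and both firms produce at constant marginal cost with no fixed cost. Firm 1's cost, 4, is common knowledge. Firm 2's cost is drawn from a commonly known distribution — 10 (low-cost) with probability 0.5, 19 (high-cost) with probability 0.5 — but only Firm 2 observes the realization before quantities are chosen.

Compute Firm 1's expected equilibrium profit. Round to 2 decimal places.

Firm 2 with cost c maximizes (130 − (q₁+q₂) − c)·q₂, giving q₂(c) = (130 − c − q₁)/2.
E[c₂] = 0.5·10 + 0.5·19 = 14.5
Firm 1's FOC against E[q₂] yields q₁ = (130 − 2·4 + E[c₂])/3 = (130 − 8 + 14.5)/3 = 45.5.
E[P] = 130 − (q₁ + E[q₂]) = 49.5; Firm 1's expected profit = (E[P] − 4)·q₁ = (49.5 − 4)·45.5 = 2070.25.

2070.25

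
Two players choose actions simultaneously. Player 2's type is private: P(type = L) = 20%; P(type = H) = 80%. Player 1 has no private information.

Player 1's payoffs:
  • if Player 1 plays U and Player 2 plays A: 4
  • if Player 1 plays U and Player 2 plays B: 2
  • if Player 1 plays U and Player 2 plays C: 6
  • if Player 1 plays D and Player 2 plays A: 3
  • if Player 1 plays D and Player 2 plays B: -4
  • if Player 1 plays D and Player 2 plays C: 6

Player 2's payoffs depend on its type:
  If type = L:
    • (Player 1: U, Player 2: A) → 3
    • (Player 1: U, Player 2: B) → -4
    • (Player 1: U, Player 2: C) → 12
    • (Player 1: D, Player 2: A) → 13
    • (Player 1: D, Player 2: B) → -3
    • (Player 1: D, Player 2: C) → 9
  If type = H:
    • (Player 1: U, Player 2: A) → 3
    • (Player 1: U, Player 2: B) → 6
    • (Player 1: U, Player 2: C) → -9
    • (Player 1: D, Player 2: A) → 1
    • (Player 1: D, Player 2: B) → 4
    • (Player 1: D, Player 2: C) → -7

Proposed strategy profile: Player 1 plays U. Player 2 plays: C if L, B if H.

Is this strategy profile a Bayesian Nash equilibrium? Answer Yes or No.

A profile is a BNE iff every type of every player is best-responding given beliefs about the other side.
Player 1 plays U: E[U] = 0.2·(6) + 0.8·(2) = 2.8; E[D] = -2. Best-responding. ✓
Player 2 (type L), facing U: A gives 3, B gives -4, C gives 12. Proposed C is best. ✓
Player 2 (type H), facing U: A gives 3, B gives 6, C gives -9. Proposed B is best. ✓

Yes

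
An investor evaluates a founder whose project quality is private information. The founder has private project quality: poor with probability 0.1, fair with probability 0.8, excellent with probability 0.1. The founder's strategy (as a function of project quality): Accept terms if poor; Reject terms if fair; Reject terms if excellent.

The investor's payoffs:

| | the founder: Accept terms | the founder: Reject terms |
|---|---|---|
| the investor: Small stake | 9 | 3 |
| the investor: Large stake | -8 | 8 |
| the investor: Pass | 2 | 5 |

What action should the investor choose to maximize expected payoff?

Large stake

E[Small stake] = 0.1·(9) + 0.8·(3) + 0.1·(3) = 3.6
E[Large stake] = 0.1·(-8) + 0.8·(8) + 0.1·(8) = 6.4
E[Pass] = 0.1·(2) + 0.8·(5) + 0.1·(5) = 4.7
Best response: Large stake (6.4 is the largest).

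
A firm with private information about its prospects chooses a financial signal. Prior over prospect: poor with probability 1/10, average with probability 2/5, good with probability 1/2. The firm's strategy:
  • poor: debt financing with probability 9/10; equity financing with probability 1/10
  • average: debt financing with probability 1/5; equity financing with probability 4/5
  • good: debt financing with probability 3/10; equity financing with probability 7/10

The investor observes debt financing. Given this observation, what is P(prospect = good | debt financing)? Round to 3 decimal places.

Apply Bayes' rule using the sender's strategy as the likelihood.
P(debt financing) = (1/10)·(9/10) + (2/5)·(1/5) + (1/2)·(3/10) = 8/25
P(good | debt financing) = ((1/2)·(3/10)) / (8/25) = (3/20) / (8/25) = 15/32

0.469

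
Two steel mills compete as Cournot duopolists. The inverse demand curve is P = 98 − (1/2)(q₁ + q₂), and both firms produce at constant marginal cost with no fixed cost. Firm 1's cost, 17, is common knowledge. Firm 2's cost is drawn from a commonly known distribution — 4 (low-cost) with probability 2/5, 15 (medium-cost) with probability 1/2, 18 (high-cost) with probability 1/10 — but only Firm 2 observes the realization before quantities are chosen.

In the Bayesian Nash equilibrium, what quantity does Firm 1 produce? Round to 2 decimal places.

Each type of Firm 2 best-responds to q₁; Firm 1 best-responds to the expected q₂ over Firm 2's types.
Firm 2 with cost c maximizes (98 − (1/2)(q₁+q₂) − c)·q₂, giving q₂(c) = (98 − c − (1/2)q₁).
E[c₂] = 2/5·4 + 1/2·15 + 1/10·18 = 10.9
Firm 1's FOC against E[q₂] yields q₁ = (98 − 2·17 + E[c₂])/(3/2) = (98 − 34 + 10.9)/(3/2) = 49.9333.

49.93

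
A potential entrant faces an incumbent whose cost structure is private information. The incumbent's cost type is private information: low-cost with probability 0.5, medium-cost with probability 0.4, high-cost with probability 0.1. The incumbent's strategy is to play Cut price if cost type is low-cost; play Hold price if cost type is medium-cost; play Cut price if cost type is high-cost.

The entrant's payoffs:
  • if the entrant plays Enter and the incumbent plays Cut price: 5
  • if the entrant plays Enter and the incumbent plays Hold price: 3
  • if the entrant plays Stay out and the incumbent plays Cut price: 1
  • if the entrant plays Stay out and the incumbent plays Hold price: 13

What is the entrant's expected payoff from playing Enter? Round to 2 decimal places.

4.20

Take the expectation over the incumbent's cost type, weighting each type's action by its prior probability.
E[Enter] = 0.5·5 + 0.4·3 + 0.1·5 = 2.5 + 1.2 + 0.5 = 4.2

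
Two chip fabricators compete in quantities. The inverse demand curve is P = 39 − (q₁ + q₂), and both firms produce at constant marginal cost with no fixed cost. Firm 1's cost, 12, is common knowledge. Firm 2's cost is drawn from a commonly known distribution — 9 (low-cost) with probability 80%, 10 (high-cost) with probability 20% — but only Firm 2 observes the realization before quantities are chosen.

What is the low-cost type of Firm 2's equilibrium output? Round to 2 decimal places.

10.97

Type-c best response for Firm 2: q₂(c) = (39 − c)/2 − q₁/2.
Firm 1 maximizes expected profit; its first-order condition is 39 − 2q₁ − E[q₂] − 12 = 0.
Substituting E[q₂] and solving: E[c₂] = 9.2, so q₁ = (39 − 2·12 + 9.2)/3 = 8.06667.
q₂(low-cost) = (39 − 9 − 8.06667)/2 = 10.9667.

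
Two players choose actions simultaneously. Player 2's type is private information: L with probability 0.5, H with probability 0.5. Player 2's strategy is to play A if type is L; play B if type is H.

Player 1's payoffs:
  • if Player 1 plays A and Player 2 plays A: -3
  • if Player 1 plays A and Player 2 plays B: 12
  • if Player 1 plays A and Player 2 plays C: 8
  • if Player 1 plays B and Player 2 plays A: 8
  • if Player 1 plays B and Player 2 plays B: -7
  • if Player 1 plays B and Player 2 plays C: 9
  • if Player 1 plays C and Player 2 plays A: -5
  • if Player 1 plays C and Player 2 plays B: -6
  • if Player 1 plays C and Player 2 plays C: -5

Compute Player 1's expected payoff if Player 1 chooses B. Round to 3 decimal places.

0.500

Take the expectation over Player 2's type, weighting each type's action by its prior probability.
E[B] = 0.5·8 + 0.5·(-7) = 4 + (-3.5) = 0.5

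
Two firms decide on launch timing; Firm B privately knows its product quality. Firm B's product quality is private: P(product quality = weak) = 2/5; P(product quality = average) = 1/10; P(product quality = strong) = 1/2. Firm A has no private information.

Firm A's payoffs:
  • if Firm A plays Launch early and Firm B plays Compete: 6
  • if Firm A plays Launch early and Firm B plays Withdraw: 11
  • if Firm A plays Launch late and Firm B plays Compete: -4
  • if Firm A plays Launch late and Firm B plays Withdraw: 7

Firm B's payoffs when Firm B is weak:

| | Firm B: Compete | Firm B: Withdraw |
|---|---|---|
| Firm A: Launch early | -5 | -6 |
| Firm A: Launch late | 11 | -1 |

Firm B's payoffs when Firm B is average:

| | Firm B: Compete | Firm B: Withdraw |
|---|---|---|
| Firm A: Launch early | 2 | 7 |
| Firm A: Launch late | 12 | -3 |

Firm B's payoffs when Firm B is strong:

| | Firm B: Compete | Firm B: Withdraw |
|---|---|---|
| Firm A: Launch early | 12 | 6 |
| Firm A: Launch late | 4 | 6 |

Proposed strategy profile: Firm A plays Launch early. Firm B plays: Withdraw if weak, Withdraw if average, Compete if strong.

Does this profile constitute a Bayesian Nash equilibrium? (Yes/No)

No

Firm A plays Launch early: E[Launch early] = 2/5·(11) + 1/10·(11) + 1/2·(6) = 17/2; E[Launch late] = 3/2. Best-responding. ✓
Firm B (product quality weak), facing Launch early: Compete gives -5, Withdraw gives -6. Proposed Withdraw is not best — profitable deviation exists. ✗
Firm B (product quality average), facing Launch early: Compete gives 2, Withdraw gives 7. Proposed Withdraw is best. ✓
Firm B (product quality strong), facing Launch early: Compete gives 12, Withdraw gives 6. Proposed Compete is best. ✓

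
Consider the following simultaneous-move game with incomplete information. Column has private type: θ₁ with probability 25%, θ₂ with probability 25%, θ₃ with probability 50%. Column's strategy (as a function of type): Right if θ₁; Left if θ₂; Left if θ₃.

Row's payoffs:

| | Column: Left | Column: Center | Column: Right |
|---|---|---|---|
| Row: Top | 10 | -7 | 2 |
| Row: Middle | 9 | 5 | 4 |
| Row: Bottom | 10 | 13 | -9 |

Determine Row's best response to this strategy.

Top

E[Top] = 0.25·(2) + 0.25·(10) + 0.5·(10) = 8
E[Middle] = 0.25·(4) + 0.25·(9) + 0.5·(9) = 7.75
E[Bottom] = 0.25·(-9) + 0.25·(10) + 0.5·(10) = 5.25
Best response: Top (8 is the largest).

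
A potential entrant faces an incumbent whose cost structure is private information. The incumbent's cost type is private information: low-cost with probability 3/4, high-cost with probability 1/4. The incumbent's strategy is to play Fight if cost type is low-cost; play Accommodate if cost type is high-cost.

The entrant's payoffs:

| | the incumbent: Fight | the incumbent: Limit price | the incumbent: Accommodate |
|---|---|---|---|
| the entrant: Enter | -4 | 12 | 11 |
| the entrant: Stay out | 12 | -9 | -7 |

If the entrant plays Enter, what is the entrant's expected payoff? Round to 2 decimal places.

E[Enter] = 3/4·(-4) + 1/4·11 = (-3) + 11/4 = -1/4

-0.25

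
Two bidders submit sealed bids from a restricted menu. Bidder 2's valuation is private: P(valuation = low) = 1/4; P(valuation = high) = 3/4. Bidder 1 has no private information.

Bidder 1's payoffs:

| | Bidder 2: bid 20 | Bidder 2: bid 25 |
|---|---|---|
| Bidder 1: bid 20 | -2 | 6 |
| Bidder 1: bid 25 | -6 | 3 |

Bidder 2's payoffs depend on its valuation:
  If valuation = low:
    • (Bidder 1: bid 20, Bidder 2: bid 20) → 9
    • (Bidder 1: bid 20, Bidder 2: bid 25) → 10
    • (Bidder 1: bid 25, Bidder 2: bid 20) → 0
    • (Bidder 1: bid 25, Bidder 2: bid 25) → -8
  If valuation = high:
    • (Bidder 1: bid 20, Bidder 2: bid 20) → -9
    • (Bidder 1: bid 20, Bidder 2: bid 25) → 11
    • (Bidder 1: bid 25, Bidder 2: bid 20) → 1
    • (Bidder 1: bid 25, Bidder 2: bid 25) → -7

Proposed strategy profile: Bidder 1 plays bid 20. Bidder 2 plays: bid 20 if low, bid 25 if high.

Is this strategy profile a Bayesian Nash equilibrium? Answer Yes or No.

Bidder 1 plays bid 20: E[bid 20] = 1/4·(-2) + 3/4·(6) = 4; E[bid 25] = 3/4. Best-responding. ✓
Bidder 2 (valuation low), facing bid 20: bid 20 gives 9, bid 25 gives 10. Proposed bid 20 is not best — profitable deviation exists. ✗
Bidder 2 (valuation high), facing bid 20: bid 20 gives -9, bid 25 gives 11. Proposed bid 25 is best. ✓

No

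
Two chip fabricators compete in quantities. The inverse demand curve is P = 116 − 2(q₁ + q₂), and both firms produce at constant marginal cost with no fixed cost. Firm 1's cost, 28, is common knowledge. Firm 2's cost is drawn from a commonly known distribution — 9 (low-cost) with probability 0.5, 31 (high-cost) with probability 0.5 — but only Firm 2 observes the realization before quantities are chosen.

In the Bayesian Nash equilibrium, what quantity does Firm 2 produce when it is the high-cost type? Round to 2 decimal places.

Type-c best response for Firm 2: q₂(c) = (116 − c)/4 − q₁/2.
Firm 1 maximizes expected profit; its first-order condition is 116 − 4q₁ − 2E[q₂] − 28 = 0.
Substituting E[q₂] and solving: E[c₂] = 20, so q₁ = (116 − 2·28 + 20)/6 = 13.3333.
q₂(high-cost) = (116 − 31 − 2·13.3333)/4 = 14.5833.

14.58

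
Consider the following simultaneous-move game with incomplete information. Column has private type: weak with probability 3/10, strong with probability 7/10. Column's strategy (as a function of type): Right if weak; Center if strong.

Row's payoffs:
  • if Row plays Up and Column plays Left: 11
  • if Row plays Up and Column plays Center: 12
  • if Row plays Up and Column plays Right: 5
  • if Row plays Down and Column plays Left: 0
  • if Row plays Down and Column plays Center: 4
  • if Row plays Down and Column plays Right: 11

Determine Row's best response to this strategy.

Up

E[Up] = 3/10·(5) + 7/10·(12) = 99/10
E[Down] = 3/10·(11) + 7/10·(4) = 61/10
Best response: Up (99/10 is the largest).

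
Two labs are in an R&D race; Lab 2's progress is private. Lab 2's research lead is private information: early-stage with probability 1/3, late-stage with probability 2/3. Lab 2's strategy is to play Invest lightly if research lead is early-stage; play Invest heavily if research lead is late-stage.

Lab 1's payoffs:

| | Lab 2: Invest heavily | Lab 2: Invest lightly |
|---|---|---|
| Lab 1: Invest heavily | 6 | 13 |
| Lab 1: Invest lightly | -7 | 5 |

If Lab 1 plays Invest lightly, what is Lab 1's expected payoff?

-3

E[Invest lightly] = 1/3·5 + 2/3·(-7) = 5/3 + (-14/3) = -3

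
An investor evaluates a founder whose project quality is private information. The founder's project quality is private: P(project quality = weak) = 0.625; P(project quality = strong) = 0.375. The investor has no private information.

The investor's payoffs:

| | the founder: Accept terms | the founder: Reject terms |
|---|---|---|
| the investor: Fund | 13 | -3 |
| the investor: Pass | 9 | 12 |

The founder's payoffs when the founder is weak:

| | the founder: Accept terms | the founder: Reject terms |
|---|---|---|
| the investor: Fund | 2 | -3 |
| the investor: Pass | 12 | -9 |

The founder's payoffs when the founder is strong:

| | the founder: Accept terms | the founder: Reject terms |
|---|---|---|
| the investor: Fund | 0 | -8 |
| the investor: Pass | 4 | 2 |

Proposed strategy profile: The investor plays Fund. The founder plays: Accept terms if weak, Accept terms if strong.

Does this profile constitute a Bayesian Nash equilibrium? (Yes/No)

A profile is a BNE iff every type of every player is best-responding given beliefs about the other side.
The investor plays Fund: E[Fund] = 0.625·(13) + 0.375·(13) = 13; E[Pass] = 9. Best-responding. ✓
The founder (project quality weak), facing Fund: Accept terms gives 2, Reject terms gives -3. Proposed Accept terms is best. ✓
The founder (project quality strong), facing Fund: Accept terms gives 0, Reject terms gives -8. Proposed Accept terms is best. ✓

Yes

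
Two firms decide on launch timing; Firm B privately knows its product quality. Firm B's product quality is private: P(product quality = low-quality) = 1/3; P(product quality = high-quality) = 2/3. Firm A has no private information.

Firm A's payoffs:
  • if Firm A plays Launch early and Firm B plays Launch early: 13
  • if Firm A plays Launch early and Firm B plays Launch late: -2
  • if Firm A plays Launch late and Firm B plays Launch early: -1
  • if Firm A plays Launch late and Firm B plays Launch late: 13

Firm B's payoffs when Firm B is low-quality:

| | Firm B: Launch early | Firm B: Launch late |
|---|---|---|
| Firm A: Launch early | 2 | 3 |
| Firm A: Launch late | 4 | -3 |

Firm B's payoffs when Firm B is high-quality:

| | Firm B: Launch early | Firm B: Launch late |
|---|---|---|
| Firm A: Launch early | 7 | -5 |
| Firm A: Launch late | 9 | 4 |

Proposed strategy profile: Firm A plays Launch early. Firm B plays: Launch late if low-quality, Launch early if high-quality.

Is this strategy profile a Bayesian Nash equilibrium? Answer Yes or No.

Yes

A profile is a BNE iff every type of every player is best-responding given beliefs about the other side.
Firm A plays Launch early: E[Launch early] = 1/3·(-2) + 2/3·(13) = 8; E[Launch late] = 11/3. Best-responding. ✓
Firm B (product quality low-quality), facing Launch early: Launch early gives 2, Launch late gives 3. Proposed Launch late is best. ✓
Firm B (product quality high-quality), facing Launch early: Launch early gives 7, Launch late gives -5. Proposed Launch early is best. ✓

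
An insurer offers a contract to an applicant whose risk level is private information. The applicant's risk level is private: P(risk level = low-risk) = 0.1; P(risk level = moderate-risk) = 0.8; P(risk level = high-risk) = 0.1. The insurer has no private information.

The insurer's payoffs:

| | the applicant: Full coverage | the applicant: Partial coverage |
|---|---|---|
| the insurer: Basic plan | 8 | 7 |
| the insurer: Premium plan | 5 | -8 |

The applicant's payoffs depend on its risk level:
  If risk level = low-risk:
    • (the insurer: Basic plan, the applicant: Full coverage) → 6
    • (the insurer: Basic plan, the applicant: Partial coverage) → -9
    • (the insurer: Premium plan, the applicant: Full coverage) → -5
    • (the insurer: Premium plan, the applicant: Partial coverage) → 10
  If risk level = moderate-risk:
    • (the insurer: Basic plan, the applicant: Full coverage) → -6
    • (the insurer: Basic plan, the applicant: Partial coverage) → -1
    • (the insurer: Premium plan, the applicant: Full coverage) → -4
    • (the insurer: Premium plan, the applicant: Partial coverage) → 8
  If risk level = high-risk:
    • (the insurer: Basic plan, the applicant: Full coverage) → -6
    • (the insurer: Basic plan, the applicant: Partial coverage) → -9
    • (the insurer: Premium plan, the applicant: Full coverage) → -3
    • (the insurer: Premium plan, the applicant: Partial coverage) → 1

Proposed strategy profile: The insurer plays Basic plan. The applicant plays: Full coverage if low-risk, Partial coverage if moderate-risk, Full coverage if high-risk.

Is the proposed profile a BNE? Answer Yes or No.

Yes

The insurer plays Basic plan: E[Basic plan] = 0.1·(8) + 0.8·(7) + 0.1·(8) = 7.2; E[Premium plan] = -5.4. Best-responding. ✓
The applicant (risk level low-risk), facing Basic plan: Full coverage gives 6, Partial coverage gives -9. Proposed Full coverage is best. ✓
The applicant (risk level moderate-risk), facing Basic plan: Full coverage gives -6, Partial coverage gives -1. Proposed Partial coverage is best. ✓
The applicant (risk level high-risk), facing Basic plan: Full coverage gives -6, Partial coverage gives -9. Proposed Full coverage is best. ✓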